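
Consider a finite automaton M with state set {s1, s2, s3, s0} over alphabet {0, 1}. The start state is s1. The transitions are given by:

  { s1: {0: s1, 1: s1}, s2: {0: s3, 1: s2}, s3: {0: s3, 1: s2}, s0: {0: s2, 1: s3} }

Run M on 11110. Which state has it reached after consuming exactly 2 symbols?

start at s1
read '1': s1 → s1
read '1': s1 → s1
After 2 symbols: s1.

s1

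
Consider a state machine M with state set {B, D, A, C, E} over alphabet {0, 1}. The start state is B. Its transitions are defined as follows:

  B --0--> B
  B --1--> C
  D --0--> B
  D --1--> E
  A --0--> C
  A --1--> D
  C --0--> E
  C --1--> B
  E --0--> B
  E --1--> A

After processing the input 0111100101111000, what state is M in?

B

Trace: B -0-> B -1-> C -1-> B -1-> C -1-> B -0-> B -0-> B -1-> C -0-> E -1-> A -1-> D -1-> E -1-> A -0-> C -0-> E -0-> B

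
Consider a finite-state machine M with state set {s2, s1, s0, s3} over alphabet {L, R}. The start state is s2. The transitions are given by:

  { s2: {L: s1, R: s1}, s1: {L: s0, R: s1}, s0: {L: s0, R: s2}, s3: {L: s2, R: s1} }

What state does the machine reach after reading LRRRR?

s1

s2 → s1 → s1 → s1 → s1 → s1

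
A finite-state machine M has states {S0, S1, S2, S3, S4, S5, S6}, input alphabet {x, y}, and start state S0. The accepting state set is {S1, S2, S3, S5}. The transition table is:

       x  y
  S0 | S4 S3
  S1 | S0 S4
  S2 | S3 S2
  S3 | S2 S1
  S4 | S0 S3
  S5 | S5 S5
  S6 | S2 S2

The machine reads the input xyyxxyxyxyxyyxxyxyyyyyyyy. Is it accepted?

Yes

S0 → S4 → S3 → S1 → S0 → S4 → S3 → S2 → S2 → S3 → S1 → S0 → S3 → S1 → S0 → S4 → S3 → S2 → S2 → S2 → S2 → S2 → S2 → S2 → S2 → S2
End state S2 is accepting.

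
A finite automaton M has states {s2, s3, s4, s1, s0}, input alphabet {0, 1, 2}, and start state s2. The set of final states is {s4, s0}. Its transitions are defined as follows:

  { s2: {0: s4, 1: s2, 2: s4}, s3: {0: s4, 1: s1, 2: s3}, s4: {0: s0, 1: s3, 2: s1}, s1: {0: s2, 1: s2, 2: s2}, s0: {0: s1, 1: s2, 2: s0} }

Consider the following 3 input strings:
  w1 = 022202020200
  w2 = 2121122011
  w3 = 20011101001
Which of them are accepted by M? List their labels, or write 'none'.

w1

w1: s2 → s4 → s1 → s2 → s4 → s0 → s0 → s1 → s2 → s4 → s1 → s2 → s4  → end s4, accepted
w2: s2 → s4 → s3 → s3 → s1 → s2 → s4 → s1 → s2 → s2 → s2  → end s2, rejected
w3: s2 → s4 → s0 → s1 → s2 → s2 → s2 → s4 → s3 → s4 → s0 → s2  → end s2, rejected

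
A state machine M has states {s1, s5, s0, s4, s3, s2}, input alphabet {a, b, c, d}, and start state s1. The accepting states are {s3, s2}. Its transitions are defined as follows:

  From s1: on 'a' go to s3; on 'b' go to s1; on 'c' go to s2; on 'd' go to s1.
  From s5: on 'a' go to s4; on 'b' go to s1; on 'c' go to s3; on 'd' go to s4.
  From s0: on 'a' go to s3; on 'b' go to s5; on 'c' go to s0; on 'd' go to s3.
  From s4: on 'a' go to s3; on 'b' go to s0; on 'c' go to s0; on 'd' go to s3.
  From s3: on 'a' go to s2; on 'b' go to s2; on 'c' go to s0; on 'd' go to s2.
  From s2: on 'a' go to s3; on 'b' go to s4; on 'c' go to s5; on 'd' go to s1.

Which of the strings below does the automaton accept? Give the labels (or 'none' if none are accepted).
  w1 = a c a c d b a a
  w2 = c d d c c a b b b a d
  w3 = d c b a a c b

w1:
  start at s1
  read 'a': s1 → s3
  read 'c': s3 → s0
  read 'a': s0 → s3
  read 'c': s3 → s0
  read 'd': s0 → s3
  read 'b': s3 → s2
  read 'a': s2 → s3
  read 'a': s3 → s2
  end s2, accepted
w2:
  start at s1
  read 'c': s1 → s2
  read 'd': s2 → s1
  read 'd': s1 → s1
  read 'c': s1 → s2
  read 'c': s2 → s5
  read 'a': s5 → s4
  read 'b': s4 → s0
  read 'b': s0 → s5
  read 'b': s5 → s1
  read 'a': s1 → s3
  read 'd': s3 → s2
  end s2, accepted
w3:
  start at s1
  read 'd': s1 → s1
  read 'c': s1 → s2
  read 'b': s2 → s4
  read 'a': s4 → s3
  read 'a': s3 → s2
  read 'c': s2 → s5
  read 'b': s5 → s1
  end s1, rejected

w1, w2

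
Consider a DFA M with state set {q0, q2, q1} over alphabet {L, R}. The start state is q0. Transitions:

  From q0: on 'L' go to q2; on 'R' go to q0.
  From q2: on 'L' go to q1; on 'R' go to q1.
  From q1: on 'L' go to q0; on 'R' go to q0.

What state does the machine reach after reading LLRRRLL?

q1

Trace: q0 -L-> q2 -L-> q1 -R-> q0 -R-> q0 -R-> q0 -L-> q2 -L-> q1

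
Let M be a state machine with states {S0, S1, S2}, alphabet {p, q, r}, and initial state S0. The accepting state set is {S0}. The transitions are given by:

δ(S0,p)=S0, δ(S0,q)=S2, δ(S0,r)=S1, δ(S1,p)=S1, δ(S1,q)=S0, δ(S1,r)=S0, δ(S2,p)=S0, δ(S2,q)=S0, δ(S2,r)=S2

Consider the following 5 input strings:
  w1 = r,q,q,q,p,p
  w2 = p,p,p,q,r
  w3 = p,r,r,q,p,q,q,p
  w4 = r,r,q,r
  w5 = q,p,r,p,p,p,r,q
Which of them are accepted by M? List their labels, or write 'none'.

w1: S0 → S1 → S0 → S2 → S0 → S0 → S0  → end S0, accepted
w2: S0 → S0 → S0 → S0 → S2 → S2  → end S2, rejected
w3: S0 → S0 → S1 → S0 → S2 → S0 → S2 → S0 → S0  → end S0, accepted
w4: S0 → S1 → S0 → S2 → S2  → end S2, rejected
w5: S0 → S2 → S0 → S1 → S1 → S1 → S1 → S0 → S2  → end S2, rejected

w1, w3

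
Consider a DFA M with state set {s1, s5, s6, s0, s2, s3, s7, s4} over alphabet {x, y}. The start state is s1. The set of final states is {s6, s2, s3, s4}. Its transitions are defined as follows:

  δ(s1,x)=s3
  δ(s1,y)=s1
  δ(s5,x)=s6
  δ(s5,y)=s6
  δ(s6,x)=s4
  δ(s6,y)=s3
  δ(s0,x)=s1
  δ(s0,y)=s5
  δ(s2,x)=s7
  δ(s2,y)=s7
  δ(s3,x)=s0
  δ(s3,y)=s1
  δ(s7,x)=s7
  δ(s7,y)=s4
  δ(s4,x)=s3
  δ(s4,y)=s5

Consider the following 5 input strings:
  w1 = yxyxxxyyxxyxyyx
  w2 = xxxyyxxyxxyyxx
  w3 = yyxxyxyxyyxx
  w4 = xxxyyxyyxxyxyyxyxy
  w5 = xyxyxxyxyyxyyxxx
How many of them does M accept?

w1: Trace: s1 -y-> s1 -x-> s3 -y-> s1 -x-> s3 -x-> s0 -x-> s1 -y-> s1 -y-> s1 -x-> s3 -x-> s0 -y-> s5 -x-> s6 -y-> s3 -y-> s1 -x-> s3  → end s3, accepted
w2: Trace: s1 -x-> s3 -x-> s0 -x-> s1 -y-> s1 -y-> s1 -x-> s3 -x-> s0 -y-> s5 -x-> s6 -x-> s4 -y-> s5 -y-> s6 -x-> s4 -x-> s3  → end s3, accepted
w3: Trace: s1 -y-> s1 -y-> s1 -x-> s3 -x-> s0 -y-> s5 -x-> s6 -y-> s3 -x-> s0 -y-> s5 -y-> s6 -x-> s4 -x-> s3  → end s3, accepted
w4: Trace: s1 -x-> s3 -x-> s0 -x-> s1 -y-> s1 -y-> s1 -x-> s3 -y-> s1 -y-> s1 -x-> s3 -x-> s0 -y-> s5 -x-> s6 -y-> s3 -y-> s1 -x-> s3 -y-> s1 -x-> s3 -y-> s1  → end s1, rejected
w5: Trace: s1 -x-> s3 -y-> s1 -x-> s3 -y-> s1 -x-> s3 -x-> s0 -y-> s5 -x-> s6 -y-> s3 -y-> s1 -x-> s3 -y-> s1 -y-> s1 -x-> s3 -x-> s0 -x-> s1  → end s1, rejected

3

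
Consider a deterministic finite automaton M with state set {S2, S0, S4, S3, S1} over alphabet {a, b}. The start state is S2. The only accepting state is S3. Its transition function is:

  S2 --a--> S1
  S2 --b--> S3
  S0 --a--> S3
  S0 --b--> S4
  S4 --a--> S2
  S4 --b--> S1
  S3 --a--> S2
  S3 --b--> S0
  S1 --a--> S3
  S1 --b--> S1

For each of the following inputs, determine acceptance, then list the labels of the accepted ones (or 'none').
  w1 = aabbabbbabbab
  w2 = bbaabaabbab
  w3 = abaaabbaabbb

none

w1: Trace: S2 -a-> S1 -a-> S3 -b-> S0 -b-> S4 -a-> S2 -b-> S3 -b-> S0 -b-> S4 -a-> S2 -b-> S3 -b-> S0 -a-> S3 -b-> S0  → end S0, rejected
w2: Trace: S2 -b-> S3 -b-> S0 -a-> S3 -a-> S2 -b-> S3 -a-> S2 -a-> S1 -b-> S1 -b-> S1 -a-> S3 -b-> S0  → end S0, rejected
w3: Trace: S2 -a-> S1 -b-> S1 -a-> S3 -a-> S2 -a-> S1 -b-> S1 -b-> S1 -a-> S3 -a-> S2 -b-> S3 -b-> S0 -b-> S4  → end S4, rejected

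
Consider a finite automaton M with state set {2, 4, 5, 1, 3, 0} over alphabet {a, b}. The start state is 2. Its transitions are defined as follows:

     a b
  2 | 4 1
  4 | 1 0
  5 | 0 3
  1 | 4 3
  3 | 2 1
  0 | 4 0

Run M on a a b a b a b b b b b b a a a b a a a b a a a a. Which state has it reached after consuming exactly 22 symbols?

1

2 → 4 → 1 → 3 → 2 → 1 → 4 → 0 → 0 → 0 → 0 → 0 → 0 → 4 → 1 → 4 → 0 → 4 → 1 → 4 → 0 → 4 → 1
After 22 symbols: 1.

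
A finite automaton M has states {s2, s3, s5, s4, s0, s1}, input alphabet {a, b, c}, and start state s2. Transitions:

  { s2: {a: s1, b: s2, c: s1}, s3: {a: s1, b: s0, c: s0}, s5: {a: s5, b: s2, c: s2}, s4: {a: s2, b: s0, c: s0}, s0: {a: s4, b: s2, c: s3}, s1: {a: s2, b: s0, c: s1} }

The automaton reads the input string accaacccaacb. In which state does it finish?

s0

s2 → s1 → s1 → s1 → s2 → s1 → s1 → s1 → s1 → s2 → s1 → s1 → s0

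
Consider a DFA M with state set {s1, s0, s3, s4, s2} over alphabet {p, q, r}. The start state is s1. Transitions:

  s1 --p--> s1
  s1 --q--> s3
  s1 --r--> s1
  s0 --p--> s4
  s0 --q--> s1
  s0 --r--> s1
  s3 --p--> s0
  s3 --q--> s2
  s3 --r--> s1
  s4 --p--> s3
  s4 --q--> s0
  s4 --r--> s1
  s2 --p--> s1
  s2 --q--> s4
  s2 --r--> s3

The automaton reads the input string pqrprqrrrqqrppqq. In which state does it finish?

s1 → s1 → s3 → s1 → s1 → s1 → s3 → s1 → s1 → s1 → s3 → s2 → s3 → s0 → s4 → s0 → s1

s1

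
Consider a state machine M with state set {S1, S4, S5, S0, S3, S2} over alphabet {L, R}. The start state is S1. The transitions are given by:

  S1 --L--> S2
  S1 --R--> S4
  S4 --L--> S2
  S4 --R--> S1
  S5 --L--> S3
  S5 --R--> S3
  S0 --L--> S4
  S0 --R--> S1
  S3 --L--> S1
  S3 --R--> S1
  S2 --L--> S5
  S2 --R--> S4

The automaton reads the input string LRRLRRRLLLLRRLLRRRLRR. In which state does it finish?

start at S1
read 'L': S1 → S2
read 'R': S2 → S4
read 'R': S4 → S1
read 'L': S1 → S2
read 'R': S2 → S4
read 'R': S4 → S1
read 'R': S1 → S4
read 'L': S4 → S2
read 'L': S2 → S5
read 'L': S5 → S3
read 'L': S3 → S1
read 'R': S1 → S4
read 'R': S4 → S1
read 'L': S1 → S2
read 'L': S2 → S5
read 'R': S5 → S3
read 'R': S3 → S1
read 'R': S1 → S4
read 'L': S4 → S2
read 'R': S2 → S4
read 'R': S4 → S1

S1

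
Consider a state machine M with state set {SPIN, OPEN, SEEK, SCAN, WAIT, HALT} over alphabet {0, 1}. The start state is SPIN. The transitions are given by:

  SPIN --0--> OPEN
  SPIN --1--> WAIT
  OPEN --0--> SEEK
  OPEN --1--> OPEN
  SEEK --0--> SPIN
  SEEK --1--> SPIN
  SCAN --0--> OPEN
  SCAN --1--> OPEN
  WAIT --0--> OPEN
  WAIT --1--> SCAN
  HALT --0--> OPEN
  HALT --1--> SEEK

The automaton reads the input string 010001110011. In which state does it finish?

start at SPIN
read '0': SPIN → OPEN
read '1': OPEN → OPEN
read '0': OPEN → SEEK
read '0': SEEK → SPIN
read '0': SPIN → OPEN
read '1': OPEN → OPEN
read '1': OPEN → OPEN
read '1': OPEN → OPEN
read '0': OPEN → SEEK
read '0': SEEK → SPIN
read '1': SPIN → WAIT
read '1': WAIT → SCAN

SCAN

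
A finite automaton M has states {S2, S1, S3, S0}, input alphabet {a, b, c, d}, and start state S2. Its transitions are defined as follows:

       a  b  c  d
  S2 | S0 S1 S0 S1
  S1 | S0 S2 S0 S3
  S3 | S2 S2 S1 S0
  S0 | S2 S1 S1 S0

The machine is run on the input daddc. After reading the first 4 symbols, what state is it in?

S0

S2 → S1 → S0 → S0 → S0
After 4 symbols: S0.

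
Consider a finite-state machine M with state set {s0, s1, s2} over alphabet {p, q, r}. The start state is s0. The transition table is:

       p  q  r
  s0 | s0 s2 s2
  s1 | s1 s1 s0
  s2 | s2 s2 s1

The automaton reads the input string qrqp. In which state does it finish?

s1

start at s0
read 'q': s0 → s2
read 'r': s2 → s1
read 'q': s1 → s1
read 'p': s1 → s1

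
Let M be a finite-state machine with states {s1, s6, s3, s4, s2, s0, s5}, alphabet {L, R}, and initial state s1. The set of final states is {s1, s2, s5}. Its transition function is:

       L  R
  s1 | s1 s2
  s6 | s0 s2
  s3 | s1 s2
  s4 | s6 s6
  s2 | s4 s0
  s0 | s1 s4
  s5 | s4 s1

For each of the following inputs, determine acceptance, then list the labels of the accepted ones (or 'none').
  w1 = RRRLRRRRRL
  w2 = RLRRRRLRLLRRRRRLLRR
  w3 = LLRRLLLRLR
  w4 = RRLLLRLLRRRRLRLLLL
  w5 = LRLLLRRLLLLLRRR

w1: s1 → s2 → s0 → s4 → s6 → s2 → s0 → s4 → s6 → s2 → s4  → end s4, rejected
w2: s1 → s2 → s4 → s6 → s2 → s0 → s4 → s6 → s2 → s4 → s6 → s2 → s0 → s4 → s6 → s2 → s4 → s6 → s2 → s0  → end s0, rejected
w3: s1 → s1 → s1 → s2 → s0 → s1 → s1 → s1 → s2 → s4 → s6  → end s6, rejected
w4: s1 → s2 → s0 → s1 → s1 → s1 → s2 → s4 → s6 → s2 → s0 → s4 → s6 → s0 → s4 → s6 → s0 → s1 → s1  → end s1, accepted
w5: s1 → s1 → s2 → s4 → s6 → s0 → s4 → s6 → s0 → s1 → s1 → s1 → s1 → s2 → s0 → s4  → end s4, rejected

w4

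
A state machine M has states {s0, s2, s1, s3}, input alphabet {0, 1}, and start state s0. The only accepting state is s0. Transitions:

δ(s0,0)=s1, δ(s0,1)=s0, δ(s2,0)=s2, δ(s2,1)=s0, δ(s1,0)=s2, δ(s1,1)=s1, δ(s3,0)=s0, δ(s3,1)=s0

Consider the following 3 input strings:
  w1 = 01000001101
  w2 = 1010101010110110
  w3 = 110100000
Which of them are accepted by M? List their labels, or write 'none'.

w1: s0 → s1 → s1 → s2 → s2 → s2 → s2 → s2 → s0 → s0 → s1 → s1  → end s1, rejected
w2: s0 → s0 → s1 → s1 → s2 → s0 → s1 → s1 → s2 → s0 → s1 → s1 → s1 → s2 → s0 → s0 → s1  → end s1, rejected
w3: s0 → s0 → s0 → s1 → s1 → s2 → s2 → s2 → s2 → s2  → end s2, rejected

none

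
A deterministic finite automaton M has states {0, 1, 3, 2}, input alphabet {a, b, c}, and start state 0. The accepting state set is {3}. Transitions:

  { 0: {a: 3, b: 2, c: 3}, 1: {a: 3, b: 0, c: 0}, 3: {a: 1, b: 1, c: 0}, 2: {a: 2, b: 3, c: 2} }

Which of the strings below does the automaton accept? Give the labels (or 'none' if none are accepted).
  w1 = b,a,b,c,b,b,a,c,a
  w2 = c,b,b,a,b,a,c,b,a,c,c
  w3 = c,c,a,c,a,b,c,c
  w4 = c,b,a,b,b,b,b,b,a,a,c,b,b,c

w1, w3

w1: Trace: 0 -b-> 2 -a-> 2 -b-> 3 -c-> 0 -b-> 2 -b-> 3 -a-> 1 -c-> 0 -a-> 3  → end 3, accepted
w2: Trace: 0 -c-> 3 -b-> 1 -b-> 0 -a-> 3 -b-> 1 -a-> 3 -c-> 0 -b-> 2 -a-> 2 -c-> 2 -c-> 2  → end 2, rejected
w3: Trace: 0 -c-> 3 -c-> 0 -a-> 3 -c-> 0 -a-> 3 -b-> 1 -c-> 0 -c-> 3  → end 3, accepted
w4: Trace: 0 -c-> 3 -b-> 1 -a-> 3 -b-> 1 -b-> 0 -b-> 2 -b-> 3 -b-> 1 -a-> 3 -a-> 1 -c-> 0 -b-> 2 -b-> 3 -c-> 0  → end 0, rejected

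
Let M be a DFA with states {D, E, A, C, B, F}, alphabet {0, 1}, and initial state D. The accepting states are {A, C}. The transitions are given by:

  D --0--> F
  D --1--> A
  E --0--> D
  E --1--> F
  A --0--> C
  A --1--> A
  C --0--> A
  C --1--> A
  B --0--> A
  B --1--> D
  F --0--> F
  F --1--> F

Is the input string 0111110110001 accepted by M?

Trace: D -0-> F -1-> F -1-> F -1-> F -1-> F -1-> F -0-> F -1-> F -1-> F -0-> F -0-> F -0-> F -1-> F
End state F is not accepting.

No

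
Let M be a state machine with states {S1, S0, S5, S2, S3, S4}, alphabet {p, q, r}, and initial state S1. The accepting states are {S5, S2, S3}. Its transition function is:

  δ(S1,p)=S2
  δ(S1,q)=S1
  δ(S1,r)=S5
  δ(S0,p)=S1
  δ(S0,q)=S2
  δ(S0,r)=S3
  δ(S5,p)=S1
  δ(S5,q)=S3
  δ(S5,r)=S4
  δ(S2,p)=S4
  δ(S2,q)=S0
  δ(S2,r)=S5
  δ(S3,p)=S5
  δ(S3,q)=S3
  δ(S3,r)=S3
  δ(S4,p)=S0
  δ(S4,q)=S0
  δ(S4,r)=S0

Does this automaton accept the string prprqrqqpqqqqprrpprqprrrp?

Trace: S1 -p-> S2 -r-> S5 -p-> S1 -r-> S5 -q-> S3 -r-> S3 -q-> S3 -q-> S3 -p-> S5 -q-> S3 -q-> S3 -q-> S3 -q-> S3 -p-> S5 -r-> S4 -r-> S0 -p-> S1 -p-> S2 -r-> S5 -q-> S3 -p-> S5 -r-> S4 -r-> S0 -r-> S3 -p-> S5
End state S5 is accepting.

Yes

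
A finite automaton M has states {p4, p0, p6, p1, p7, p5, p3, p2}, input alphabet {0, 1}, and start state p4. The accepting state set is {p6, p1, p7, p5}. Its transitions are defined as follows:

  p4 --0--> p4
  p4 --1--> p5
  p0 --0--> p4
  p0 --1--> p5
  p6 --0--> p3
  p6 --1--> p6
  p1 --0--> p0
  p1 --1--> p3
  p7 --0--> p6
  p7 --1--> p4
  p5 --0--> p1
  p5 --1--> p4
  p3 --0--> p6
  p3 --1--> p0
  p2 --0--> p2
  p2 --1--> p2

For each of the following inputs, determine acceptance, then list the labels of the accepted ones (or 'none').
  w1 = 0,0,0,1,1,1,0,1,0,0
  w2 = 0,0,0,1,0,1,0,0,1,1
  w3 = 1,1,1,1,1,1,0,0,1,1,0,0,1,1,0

w2

w1: Trace: p4 -0-> p4 -0-> p4 -0-> p4 -1-> p5 -1-> p4 -1-> p5 -0-> p1 -1-> p3 -0-> p6 -0-> p3  → end p3, rejected
w2: Trace: p4 -0-> p4 -0-> p4 -0-> p4 -1-> p5 -0-> p1 -1-> p3 -0-> p6 -0-> p3 -1-> p0 -1-> p5  → end p5, accepted
w3: Trace: p4 -1-> p5 -1-> p4 -1-> p5 -1-> p4 -1-> p5 -1-> p4 -0-> p4 -0-> p4 -1-> p5 -1-> p4 -0-> p4 -0-> p4 -1-> p5 -1-> p4 -0-> p4  → end p4, rejected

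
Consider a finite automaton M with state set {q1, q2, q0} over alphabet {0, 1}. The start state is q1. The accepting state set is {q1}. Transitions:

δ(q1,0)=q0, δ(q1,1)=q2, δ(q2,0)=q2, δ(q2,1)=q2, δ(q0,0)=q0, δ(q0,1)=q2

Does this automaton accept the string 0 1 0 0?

start at q1
read '0': q1 → q0
read '1': q0 → q2
read '0': q2 → q2
read '0': q2 → q2
End state q2 is not accepting.

No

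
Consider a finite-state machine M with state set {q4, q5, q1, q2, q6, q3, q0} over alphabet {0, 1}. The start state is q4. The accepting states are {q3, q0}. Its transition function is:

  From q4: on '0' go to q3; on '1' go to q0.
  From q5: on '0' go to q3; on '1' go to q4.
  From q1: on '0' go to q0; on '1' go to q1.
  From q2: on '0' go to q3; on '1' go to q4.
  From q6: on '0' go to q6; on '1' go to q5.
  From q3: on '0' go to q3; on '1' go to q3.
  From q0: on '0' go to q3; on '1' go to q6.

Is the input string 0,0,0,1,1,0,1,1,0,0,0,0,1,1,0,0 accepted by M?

Yes

q4 → q3 → q3 → q3 → q3 → q3 → q3 → q3 → q3 → q3 → q3 → q3 → q3 → q3 → q3 → q3 → q3
End state q3 is accepting.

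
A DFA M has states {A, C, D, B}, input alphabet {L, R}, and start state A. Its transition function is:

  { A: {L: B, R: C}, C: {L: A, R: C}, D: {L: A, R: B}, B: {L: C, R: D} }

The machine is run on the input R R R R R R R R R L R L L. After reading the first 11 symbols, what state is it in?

A → C → C → C → C → C → C → C → C → C → A → C
After 11 symbols: C.

C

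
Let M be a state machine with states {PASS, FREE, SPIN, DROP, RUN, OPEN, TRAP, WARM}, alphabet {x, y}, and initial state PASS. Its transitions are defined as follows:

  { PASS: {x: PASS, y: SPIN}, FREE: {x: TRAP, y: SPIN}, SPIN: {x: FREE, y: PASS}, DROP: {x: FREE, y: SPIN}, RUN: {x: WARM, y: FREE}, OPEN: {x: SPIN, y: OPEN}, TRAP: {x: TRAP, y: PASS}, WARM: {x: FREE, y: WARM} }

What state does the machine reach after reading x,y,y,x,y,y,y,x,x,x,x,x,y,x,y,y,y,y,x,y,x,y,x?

start at PASS
read 'x': PASS → PASS
read 'y': PASS → SPIN
read 'y': SPIN → PASS
read 'x': PASS → PASS
read 'y': PASS → SPIN
read 'y': SPIN → PASS
read 'y': PASS → SPIN
read 'x': SPIN → FREE
read 'x': FREE → TRAP
read 'x': TRAP → TRAP
read 'x': TRAP → TRAP
read 'x': TRAP → TRAP
read 'y': TRAP → PASS
read 'x': PASS → PASS
read 'y': PASS → SPIN
read 'y': SPIN → PASS
read 'y': PASS → SPIN
read 'y': SPIN → PASS
read 'x': PASS → PASS
read 'y': PASS → SPIN
read 'x': SPIN → FREE
read 'y': FREE → SPIN
read 'x': SPIN → FREE

FREE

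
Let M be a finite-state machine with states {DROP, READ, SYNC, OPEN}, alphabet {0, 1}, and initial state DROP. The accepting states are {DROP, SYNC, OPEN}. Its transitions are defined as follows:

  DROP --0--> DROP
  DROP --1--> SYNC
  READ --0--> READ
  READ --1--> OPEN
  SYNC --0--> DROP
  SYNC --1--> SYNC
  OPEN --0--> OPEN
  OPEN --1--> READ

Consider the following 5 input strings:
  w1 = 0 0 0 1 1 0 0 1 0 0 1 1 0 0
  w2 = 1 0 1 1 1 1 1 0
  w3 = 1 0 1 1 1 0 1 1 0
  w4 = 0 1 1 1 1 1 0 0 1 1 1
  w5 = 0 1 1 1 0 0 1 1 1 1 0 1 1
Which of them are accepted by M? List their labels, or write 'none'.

w1:
  start at DROP
  read '0': DROP → DROP
  read '0': DROP → DROP
  read '0': DROP → DROP
  read '1': DROP → SYNC
  read '1': SYNC → SYNC
  read '0': SYNC → DROP
  read '0': DROP → DROP
  read '1': DROP → SYNC
  read '0': SYNC → DROP
  read '0': DROP → DROP
  read '1': DROP → SYNC
  read '1': SYNC → SYNC
  read '0': SYNC → DROP
  read '0': DROP → DROP
  end DROP, accepted
w2:
  start at DROP
  read '1': DROP → SYNC
  read '0': SYNC → DROP
  read '1': DROP → SYNC
  read '1': SYNC → SYNC
  read '1': SYNC → SYNC
  read '1': SYNC → SYNC
  read '1': SYNC → SYNC
  read '0': SYNC → DROP
  end DROP, accepted
w3:
  start at DROP
  read '1': DROP → SYNC
  read '0': SYNC → DROP
  read '1': DROP → SYNC
  read '1': SYNC → SYNC
  read '1': SYNC → SYNC
  read '0': SYNC → DROP
  read '1': DROP → SYNC
  read '1': SYNC → SYNC
  read '0': SYNC → DROP
  end DROP, accepted
w4:
  start at DROP
  read '0': DROP → DROP
  read '1': DROP → SYNC
  read '1': SYNC → SYNC
  read '1': SYNC → SYNC
  read '1': SYNC → SYNC
  read '1': SYNC → SYNC
  read '0': SYNC → DROP
  read '0': DROP → DROP
  read '1': DROP → SYNC
  read '1': SYNC → SYNC
  read '1': SYNC → SYNC
  end SYNC, accepted
w5:
  start at DROP
  read '0': DROP → DROP
  read '1': DROP → SYNC
  read '1': SYNC → SYNC
  read '1': SYNC → SYNC
  read '0': SYNC → DROP
  read '0': DROP → DROP
  read '1': DROP → SYNC
  read '1': SYNC → SYNC
  read '1': SYNC → SYNC
  read '1': SYNC → SYNC
  read '0': SYNC → DROP
  read '1': DROP → SYNC
  read '1': SYNC → SYNC
  end SYNC, accepted

w1, w2, w3, w4, w5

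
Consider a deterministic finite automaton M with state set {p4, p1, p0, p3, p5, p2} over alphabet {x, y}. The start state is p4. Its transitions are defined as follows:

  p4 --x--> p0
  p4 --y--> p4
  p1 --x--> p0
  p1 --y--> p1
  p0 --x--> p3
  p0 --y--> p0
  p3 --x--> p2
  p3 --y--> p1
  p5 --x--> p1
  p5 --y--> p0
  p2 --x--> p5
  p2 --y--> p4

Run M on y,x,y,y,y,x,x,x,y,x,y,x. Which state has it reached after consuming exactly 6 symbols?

Trace: p4 -y-> p4 -x-> p0 -y-> p0 -y-> p0 -y-> p0 -x-> p3
After 6 symbols: p3.

p3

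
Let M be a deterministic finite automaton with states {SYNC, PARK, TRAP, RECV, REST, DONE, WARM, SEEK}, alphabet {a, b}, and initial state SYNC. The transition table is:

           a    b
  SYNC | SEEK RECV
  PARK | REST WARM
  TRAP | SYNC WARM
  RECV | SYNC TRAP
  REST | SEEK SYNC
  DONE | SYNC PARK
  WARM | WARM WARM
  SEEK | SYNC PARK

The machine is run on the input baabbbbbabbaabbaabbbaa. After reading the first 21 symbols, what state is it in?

WARM

Trace: SYNC -b-> RECV -a-> SYNC -a-> SEEK -b-> PARK -b-> WARM -b-> WARM -b-> WARM -b-> WARM -a-> WARM -b-> WARM -b-> WARM -a-> WARM -a-> WARM -b-> WARM -b-> WARM -a-> WARM -a-> WARM -b-> WARM -b-> WARM -b-> WARM -a-> WARM
After 21 symbols: WARM.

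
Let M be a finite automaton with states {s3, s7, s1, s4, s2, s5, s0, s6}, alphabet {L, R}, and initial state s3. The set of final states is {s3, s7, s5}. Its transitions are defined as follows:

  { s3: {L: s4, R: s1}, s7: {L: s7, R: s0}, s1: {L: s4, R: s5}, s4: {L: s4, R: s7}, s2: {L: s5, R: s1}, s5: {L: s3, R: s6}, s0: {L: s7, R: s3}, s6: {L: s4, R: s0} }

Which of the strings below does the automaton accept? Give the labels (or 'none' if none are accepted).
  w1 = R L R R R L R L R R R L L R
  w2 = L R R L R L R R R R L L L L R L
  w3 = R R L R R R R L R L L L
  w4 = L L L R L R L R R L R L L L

w1: Trace: s3 -R-> s1 -L-> s4 -R-> s7 -R-> s0 -R-> s3 -L-> s4 -R-> s7 -L-> s7 -R-> s0 -R-> s3 -R-> s1 -L-> s4 -L-> s4 -R-> s7  → end s7, accepted
w2: Trace: s3 -L-> s4 -R-> s7 -R-> s0 -L-> s7 -R-> s0 -L-> s7 -R-> s0 -R-> s3 -R-> s1 -R-> s5 -L-> s3 -L-> s4 -L-> s4 -L-> s4 -R-> s7 -L-> s7  → end s7, accepted
w3: Trace: s3 -R-> s1 -R-> s5 -L-> s3 -R-> s1 -R-> s5 -R-> s6 -R-> s0 -L-> s7 -R-> s0 -L-> s7 -L-> s7 -L-> s7  → end s7, accepted
w4: Trace: s3 -L-> s4 -L-> s4 -L-> s4 -R-> s7 -L-> s7 -R-> s0 -L-> s7 -R-> s0 -R-> s3 -L-> s4 -R-> s7 -L-> s7 -L-> s7 -L-> s7  → end s7, accepted

w1, w2, w3, w4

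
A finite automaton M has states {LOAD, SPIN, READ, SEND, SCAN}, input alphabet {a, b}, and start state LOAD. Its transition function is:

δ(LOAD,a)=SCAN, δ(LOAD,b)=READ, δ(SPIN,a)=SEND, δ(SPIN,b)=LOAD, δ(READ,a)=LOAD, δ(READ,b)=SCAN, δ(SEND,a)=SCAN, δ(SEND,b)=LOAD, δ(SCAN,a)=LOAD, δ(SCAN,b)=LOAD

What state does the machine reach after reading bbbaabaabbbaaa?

LOAD → READ → SCAN → LOAD → SCAN → LOAD → READ → LOAD → SCAN → LOAD → READ → SCAN → LOAD → SCAN → LOAD

LOAD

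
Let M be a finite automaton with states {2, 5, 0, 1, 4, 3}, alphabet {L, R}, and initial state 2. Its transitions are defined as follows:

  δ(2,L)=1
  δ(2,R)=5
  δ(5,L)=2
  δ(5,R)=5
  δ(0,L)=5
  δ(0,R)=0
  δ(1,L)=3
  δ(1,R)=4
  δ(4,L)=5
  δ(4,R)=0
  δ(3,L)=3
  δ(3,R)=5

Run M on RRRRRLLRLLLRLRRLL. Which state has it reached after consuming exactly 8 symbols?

2 → 5 → 5 → 5 → 5 → 5 → 2 → 1 → 4
After 8 symbols: 4.

4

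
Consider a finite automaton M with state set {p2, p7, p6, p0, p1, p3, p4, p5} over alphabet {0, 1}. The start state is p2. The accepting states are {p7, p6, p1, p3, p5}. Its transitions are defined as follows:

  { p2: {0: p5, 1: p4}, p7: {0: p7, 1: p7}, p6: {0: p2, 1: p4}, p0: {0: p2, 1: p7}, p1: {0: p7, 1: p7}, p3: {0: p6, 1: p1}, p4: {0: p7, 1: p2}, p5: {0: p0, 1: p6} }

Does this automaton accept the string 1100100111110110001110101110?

Yes

p2 → p4 → p2 → p5 → p0 → p7 → p7 → p7 → p7 → p7 → p7 → p7 → p7 → p7 → p7 → p7 → p7 → p7 → p7 → p7 → p7 → p7 → p7 → p7 → p7 → p7 → p7 → p7 → p7
End state p7 is accepting.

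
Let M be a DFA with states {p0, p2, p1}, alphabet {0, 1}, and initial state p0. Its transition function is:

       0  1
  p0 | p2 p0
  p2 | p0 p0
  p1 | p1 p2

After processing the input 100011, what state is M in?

p0

start at p0
read '1': p0 → p0
read '0': p0 → p2
read '0': p2 → p0
read '0': p0 → p2
read '1': p2 → p0
read '1': p0 → p0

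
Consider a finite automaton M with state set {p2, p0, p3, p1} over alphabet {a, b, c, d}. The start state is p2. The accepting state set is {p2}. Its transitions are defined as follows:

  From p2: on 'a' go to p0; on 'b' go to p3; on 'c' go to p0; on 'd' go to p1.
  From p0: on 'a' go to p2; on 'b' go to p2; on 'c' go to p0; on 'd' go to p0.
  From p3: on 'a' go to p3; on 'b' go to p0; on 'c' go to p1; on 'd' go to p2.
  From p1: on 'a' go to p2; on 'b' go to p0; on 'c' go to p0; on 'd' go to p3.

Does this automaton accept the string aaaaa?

No

p2 → p0 → p2 → p0 → p2 → p0
End state p0 is not accepting.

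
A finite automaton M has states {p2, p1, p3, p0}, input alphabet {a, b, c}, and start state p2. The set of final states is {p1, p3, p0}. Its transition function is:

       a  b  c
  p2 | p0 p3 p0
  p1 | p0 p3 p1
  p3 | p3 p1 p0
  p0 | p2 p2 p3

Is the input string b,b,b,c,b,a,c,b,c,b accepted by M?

Yes

p2 → p3 → p1 → p3 → p0 → p2 → p0 → p3 → p1 → p1 → p3
End state p3 is accepting.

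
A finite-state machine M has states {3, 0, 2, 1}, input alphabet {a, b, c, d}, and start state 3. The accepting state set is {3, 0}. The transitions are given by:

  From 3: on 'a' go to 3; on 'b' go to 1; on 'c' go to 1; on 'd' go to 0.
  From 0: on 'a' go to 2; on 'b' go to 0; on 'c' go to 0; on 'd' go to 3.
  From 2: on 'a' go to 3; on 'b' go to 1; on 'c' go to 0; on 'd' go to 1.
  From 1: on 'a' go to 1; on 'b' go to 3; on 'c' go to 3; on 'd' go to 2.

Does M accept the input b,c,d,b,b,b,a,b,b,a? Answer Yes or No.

Yes

start at 3
read 'b': 3 → 1
read 'c': 1 → 3
read 'd': 3 → 0
read 'b': 0 → 0
read 'b': 0 → 0
read 'b': 0 → 0
read 'a': 0 → 2
read 'b': 2 → 1
read 'b': 1 → 3
read 'a': 3 → 3
End state 3 is accepting.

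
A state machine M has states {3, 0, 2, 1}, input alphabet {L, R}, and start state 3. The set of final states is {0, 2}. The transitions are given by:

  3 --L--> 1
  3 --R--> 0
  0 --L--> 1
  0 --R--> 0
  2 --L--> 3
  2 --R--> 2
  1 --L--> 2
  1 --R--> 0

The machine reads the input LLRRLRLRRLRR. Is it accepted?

3 → 1 → 2 → 2 → 2 → 3 → 0 → 1 → 0 → 0 → 1 → 0 → 0
End state 0 is accepting.

Yes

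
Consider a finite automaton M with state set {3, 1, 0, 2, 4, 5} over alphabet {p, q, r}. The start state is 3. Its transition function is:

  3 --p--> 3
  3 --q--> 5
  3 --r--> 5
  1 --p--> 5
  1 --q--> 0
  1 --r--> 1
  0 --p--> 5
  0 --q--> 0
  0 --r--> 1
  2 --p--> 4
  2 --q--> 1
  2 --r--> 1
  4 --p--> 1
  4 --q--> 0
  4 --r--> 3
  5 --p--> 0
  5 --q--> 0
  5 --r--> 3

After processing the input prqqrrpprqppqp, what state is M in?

5

Trace: 3 -p-> 3 -r-> 5 -q-> 0 -q-> 0 -r-> 1 -r-> 1 -p-> 5 -p-> 0 -r-> 1 -q-> 0 -p-> 5 -p-> 0 -q-> 0 -p-> 5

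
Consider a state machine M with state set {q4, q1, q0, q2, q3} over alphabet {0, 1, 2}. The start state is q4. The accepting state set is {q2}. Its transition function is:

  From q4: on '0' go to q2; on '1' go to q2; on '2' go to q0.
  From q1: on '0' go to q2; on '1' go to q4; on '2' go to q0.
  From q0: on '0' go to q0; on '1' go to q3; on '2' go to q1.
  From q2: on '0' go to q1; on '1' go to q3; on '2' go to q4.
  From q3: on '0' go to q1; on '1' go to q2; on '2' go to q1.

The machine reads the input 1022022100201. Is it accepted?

start at q4
read '1': q4 → q2
read '0': q2 → q1
read '2': q1 → q0
read '2': q0 → q1
read '0': q1 → q2
read '2': q2 → q4
read '2': q4 → q0
read '1': q0 → q3
read '0': q3 → q1
read '0': q1 → q2
read '2': q2 → q4
read '0': q4 → q2
read '1': q2 → q3
End state q3 is not accepting.

No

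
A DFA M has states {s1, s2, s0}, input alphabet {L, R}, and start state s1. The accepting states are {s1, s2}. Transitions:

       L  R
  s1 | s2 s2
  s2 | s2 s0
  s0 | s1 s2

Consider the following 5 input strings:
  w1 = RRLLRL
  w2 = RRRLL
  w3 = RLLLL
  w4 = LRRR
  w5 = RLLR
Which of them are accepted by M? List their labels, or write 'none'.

w1:
  start at s1
  read 'R': s1 → s2
  read 'R': s2 → s0
  read 'L': s0 → s1
  read 'L': s1 → s2
  read 'R': s2 → s0
  read 'L': s0 → s1
  end s1, accepted
w2:
  start at s1
  read 'R': s1 → s2
  read 'R': s2 → s0
  read 'R': s0 → s2
  read 'L': s2 → s2
  read 'L': s2 → s2
  end s2, accepted
w3:
  start at s1
  read 'R': s1 → s2
  read 'L': s2 → s2
  read 'L': s2 → s2
  read 'L': s2 → s2
  read 'L': s2 → s2
  end s2, accepted
w4:
  start at s1
  read 'L': s1 → s2
  read 'R': s2 → s0
  read 'R': s0 → s2
  read 'R': s2 → s0
  end s0, rejected
w5:
  start at s1
  read 'R': s1 → s2
  read 'L': s2 → s2
  read 'L': s2 → s2
  read 'R': s2 → s0
  end s0, rejected

w1, w2, w3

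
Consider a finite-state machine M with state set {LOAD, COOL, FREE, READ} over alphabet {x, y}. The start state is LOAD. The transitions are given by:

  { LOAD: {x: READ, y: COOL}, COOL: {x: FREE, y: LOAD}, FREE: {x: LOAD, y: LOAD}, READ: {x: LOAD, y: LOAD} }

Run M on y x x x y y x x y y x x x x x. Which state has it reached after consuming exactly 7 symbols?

FREE

Trace: LOAD -y-> COOL -x-> FREE -x-> LOAD -x-> READ -y-> LOAD -y-> COOL -x-> FREE
After 7 symbols: FREE.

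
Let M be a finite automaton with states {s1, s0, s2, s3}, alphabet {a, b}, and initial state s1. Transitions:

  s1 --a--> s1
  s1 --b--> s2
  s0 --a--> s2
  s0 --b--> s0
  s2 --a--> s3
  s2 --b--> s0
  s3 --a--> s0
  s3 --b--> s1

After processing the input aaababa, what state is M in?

start at s1
read 'a': s1 → s1
read 'a': s1 → s1
read 'a': s1 → s1
read 'b': s1 → s2
read 'a': s2 → s3
read 'b': s3 → s1
read 'a': s1 → s1

s1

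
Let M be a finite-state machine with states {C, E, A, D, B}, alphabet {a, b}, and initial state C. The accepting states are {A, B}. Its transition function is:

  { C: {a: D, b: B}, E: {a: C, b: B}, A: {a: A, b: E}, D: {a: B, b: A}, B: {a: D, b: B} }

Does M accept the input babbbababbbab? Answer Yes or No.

Yes

C → B → D → A → E → B → D → A → A → E → B → B → D → A
End state A is accepting.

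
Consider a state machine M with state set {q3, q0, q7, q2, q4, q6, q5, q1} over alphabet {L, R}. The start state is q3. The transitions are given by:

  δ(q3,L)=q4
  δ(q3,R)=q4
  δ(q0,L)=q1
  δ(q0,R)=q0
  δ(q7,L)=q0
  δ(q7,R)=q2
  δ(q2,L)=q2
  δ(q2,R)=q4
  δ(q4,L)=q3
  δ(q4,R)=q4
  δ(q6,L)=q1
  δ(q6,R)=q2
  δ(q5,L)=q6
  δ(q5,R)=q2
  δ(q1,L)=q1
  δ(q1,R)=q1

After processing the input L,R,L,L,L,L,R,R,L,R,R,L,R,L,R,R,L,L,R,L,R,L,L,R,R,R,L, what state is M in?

q3

start at q3
read 'L': q3 → q4
read 'R': q4 → q4
read 'L': q4 → q3
read 'L': q3 → q4
read 'L': q4 → q3
read 'L': q3 → q4
read 'R': q4 → q4
read 'R': q4 → q4
read 'L': q4 → q3
read 'R': q3 → q4
read 'R': q4 → q4
read 'L': q4 → q3
read 'R': q3 → q4
read 'L': q4 → q3
read 'R': q3 → q4
read 'R': q4 → q4
read 'L': q4 → q3
read 'L': q3 → q4
read 'R': q4 → q4
read 'L': q4 → q3
read 'R': q3 → q4
read 'L': q4 → q3
read 'L': q3 → q4
read 'R': q4 → q4
read 'R': q4 → q4
read 'R': q4 → q4
read 'L': q4 → q3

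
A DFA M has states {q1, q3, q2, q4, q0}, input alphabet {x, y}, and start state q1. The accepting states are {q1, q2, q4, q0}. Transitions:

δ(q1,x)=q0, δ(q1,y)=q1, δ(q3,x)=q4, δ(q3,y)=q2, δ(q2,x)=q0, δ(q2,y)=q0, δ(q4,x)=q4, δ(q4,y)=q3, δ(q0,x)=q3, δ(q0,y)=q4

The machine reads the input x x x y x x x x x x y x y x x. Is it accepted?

start at q1
read 'x': q1 → q0
read 'x': q0 → q3
read 'x': q3 → q4
read 'y': q4 → q3
read 'x': q3 → q4
read 'x': q4 → q4
read 'x': q4 → q4
read 'x': q4 → q4
read 'x': q4 → q4
read 'x': q4 → q4
read 'y': q4 → q3
read 'x': q3 → q4
read 'y': q4 → q3
read 'x': q3 → q4
read 'x': q4 → q4
End state q4 is accepting.

Yes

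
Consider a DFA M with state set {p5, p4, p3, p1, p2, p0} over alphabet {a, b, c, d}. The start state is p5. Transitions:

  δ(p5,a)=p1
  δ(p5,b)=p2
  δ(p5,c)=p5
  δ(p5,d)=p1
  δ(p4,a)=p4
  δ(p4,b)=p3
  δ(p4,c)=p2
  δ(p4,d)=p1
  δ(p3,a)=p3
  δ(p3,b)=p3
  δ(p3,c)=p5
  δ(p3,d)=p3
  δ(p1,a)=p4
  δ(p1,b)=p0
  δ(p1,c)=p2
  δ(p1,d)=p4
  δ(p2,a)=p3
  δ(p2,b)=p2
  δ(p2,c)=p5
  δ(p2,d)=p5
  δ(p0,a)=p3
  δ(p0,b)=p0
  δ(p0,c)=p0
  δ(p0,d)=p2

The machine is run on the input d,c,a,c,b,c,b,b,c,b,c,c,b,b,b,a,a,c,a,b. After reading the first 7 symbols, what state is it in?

Trace: p5 -d-> p1 -c-> p2 -a-> p3 -c-> p5 -b-> p2 -c-> p5 -b-> p2
After 7 symbols: p2.

p2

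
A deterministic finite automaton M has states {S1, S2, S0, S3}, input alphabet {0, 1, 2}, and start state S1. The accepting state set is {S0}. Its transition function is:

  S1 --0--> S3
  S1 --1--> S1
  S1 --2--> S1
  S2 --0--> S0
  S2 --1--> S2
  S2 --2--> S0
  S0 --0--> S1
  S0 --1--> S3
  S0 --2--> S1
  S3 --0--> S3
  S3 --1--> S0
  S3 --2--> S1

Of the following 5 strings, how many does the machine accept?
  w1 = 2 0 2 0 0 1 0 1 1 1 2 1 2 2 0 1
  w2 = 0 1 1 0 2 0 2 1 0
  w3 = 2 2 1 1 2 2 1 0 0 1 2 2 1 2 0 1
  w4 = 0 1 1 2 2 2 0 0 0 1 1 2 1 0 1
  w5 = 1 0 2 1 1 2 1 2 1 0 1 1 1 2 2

w1: S1 → S1 → S3 → S1 → S3 → S3 → S0 → S1 → S1 → S1 → S1 → S1 → S1 → S1 → S1 → S3 → S0  → end S0, accepted
w2: S1 → S3 → S0 → S3 → S3 → S1 → S3 → S1 → S1 → S3  → end S3, rejected
w3: S1 → S1 → S1 → S1 → S1 → S1 → S1 → S1 → S3 → S3 → S0 → S1 → S1 → S1 → S1 → S3 → S0  → end S0, accepted
w4: S1 → S3 → S0 → S3 → S1 → S1 → S1 → S3 → S3 → S3 → S0 → S3 → S1 → S1 → S3 → S0  → end S0, accepted
w5: S1 → S1 → S3 → S1 → S1 → S1 → S1 → S1 → S1 → S1 → S3 → S0 → S3 → S0 → S1 → S1  → end S1, rejected

3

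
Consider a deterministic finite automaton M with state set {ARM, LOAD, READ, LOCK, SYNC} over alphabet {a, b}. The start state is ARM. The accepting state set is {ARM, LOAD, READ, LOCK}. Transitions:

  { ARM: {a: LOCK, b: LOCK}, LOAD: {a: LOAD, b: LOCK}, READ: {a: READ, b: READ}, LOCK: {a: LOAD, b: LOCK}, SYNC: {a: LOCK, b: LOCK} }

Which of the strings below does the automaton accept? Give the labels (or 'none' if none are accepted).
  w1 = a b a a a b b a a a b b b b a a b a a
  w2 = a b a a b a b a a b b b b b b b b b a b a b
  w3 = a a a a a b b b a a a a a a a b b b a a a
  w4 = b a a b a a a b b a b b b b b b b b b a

w1, w2, w3, w4

w1: ARM → LOCK → LOCK → LOAD → LOAD → LOAD → LOCK → LOCK → LOAD → LOAD → LOAD → LOCK → LOCK → LOCK → LOCK → LOAD → LOAD → LOCK → LOAD → LOAD  → end LOAD, accepted
w2: ARM → LOCK → LOCK → LOAD → LOAD → LOCK → LOAD → LOCK → LOAD → LOAD → LOCK → LOCK → LOCK → LOCK → LOCK → LOCK → LOCK → LOCK → LOCK → LOAD → LOCK → LOAD → LOCK  → end LOCK, accepted
w3: ARM → LOCK → LOAD → LOAD → LOAD → LOAD → LOCK → LOCK → LOCK → LOAD → LOAD → LOAD → LOAD → LOAD → LOAD → LOAD → LOCK → LOCK → LOCK → LOAD → LOAD → LOAD  → end LOAD, accepted
w4: ARM → LOCK → LOAD → LOAD → LOCK → LOAD → LOAD → LOAD → LOCK → LOCK → LOAD → LOCK → LOCK → LOCK → LOCK → LOCK → LOCK → LOCK → LOCK → LOCK → LOAD  → end LOAD, accepted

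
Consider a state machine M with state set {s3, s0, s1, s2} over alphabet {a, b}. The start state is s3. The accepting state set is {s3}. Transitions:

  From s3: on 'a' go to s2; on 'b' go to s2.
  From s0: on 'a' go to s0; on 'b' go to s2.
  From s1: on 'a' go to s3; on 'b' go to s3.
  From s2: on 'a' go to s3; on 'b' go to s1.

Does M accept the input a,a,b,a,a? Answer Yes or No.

start at s3
read 'a': s3 → s2
read 'a': s2 → s3
read 'b': s3 → s2
read 'a': s2 → s3
read 'a': s3 → s2
End state s2 is not accepting.

No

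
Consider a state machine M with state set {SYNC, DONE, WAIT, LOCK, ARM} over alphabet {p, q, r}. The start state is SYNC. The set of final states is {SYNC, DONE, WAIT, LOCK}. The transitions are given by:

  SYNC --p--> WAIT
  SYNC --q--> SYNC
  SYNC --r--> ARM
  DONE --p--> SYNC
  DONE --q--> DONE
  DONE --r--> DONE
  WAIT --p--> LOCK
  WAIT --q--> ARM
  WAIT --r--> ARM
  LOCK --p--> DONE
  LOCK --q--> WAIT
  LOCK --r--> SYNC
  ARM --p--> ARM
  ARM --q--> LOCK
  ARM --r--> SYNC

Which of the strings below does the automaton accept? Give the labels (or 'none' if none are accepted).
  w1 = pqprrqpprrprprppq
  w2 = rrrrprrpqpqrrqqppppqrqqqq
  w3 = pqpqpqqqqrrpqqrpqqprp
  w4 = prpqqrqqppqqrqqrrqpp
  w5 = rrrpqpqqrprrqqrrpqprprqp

w1, w2, w3, w4, w5

w1: Trace: SYNC -p-> WAIT -q-> ARM -p-> ARM -r-> SYNC -r-> ARM -q-> LOCK -p-> DONE -p-> SYNC -r-> ARM -r-> SYNC -p-> WAIT -r-> ARM -p-> ARM -r-> SYNC -p-> WAIT -p-> LOCK -q-> WAIT  → end WAIT, accepted
w2: Trace: SYNC -r-> ARM -r-> SYNC -r-> ARM -r-> SYNC -p-> WAIT -r-> ARM -r-> SYNC -p-> WAIT -q-> ARM -p-> ARM -q-> LOCK -r-> SYNC -r-> ARM -q-> LOCK -q-> WAIT -p-> LOCK -p-> DONE -p-> SYNC -p-> WAIT -q-> ARM -r-> SYNC -q-> SYNC -q-> SYNC -q-> SYNC -q-> SYNC  → end SYNC, accepted
w3: Trace: SYNC -p-> WAIT -q-> ARM -p-> ARM -q-> LOCK -p-> DONE -q-> DONE -q-> DONE -q-> DONE -q-> DONE -r-> DONE -r-> DONE -p-> SYNC -q-> SYNC -q-> SYNC -r-> ARM -p-> ARM -q-> LOCK -q-> WAIT -p-> LOCK -r-> SYNC -p-> WAIT  → end WAIT, accepted
w4: Trace: SYNC -p-> WAIT -r-> ARM -p-> ARM -q-> LOCK -q-> WAIT -r-> ARM -q-> LOCK -q-> WAIT -p-> LOCK -p-> DONE -q-> DONE -q-> DONE -r-> DONE -q-> DONE -q-> DONE -r-> DONE -r-> DONE -q-> DONE -p-> SYNC -p-> WAIT  → end WAIT, accepted
w5: Trace: SYNC -r-> ARM -r-> SYNC -r-> ARM -p-> ARM -q-> LOCK -p-> DONE -q-> DONE -q-> DONE -r-> DONE -p-> SYNC -r-> ARM -r-> SYNC -q-> SYNC -q-> SYNC -r-> ARM -r-> SYNC -p-> WAIT -q-> ARM -p-> ARM -r-> SYNC -p-> WAIT -r-> ARM -q-> LOCK -p-> DONE  → end DONE, accepted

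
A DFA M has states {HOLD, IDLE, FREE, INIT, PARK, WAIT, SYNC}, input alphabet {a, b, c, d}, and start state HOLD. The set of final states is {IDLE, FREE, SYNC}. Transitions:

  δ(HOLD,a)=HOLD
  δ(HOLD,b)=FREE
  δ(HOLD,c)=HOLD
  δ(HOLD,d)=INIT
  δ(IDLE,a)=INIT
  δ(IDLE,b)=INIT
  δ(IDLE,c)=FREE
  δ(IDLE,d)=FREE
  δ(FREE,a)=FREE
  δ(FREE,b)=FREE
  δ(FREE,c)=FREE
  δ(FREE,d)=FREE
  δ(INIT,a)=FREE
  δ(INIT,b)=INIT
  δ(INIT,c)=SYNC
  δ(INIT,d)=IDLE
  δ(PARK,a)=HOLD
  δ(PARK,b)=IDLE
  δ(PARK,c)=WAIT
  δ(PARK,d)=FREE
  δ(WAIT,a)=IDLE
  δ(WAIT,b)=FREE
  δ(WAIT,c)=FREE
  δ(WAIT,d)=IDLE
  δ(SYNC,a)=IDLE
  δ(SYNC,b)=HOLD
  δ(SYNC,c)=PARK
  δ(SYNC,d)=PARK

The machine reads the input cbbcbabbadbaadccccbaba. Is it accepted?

HOLD → HOLD → FREE → FREE → FREE → FREE → FREE → FREE → FREE → FREE → FREE → FREE → FREE → FREE → FREE → FREE → FREE → FREE → FREE → FREE → FREE → FREE → FREE
End state FREE is accepting.

Yes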